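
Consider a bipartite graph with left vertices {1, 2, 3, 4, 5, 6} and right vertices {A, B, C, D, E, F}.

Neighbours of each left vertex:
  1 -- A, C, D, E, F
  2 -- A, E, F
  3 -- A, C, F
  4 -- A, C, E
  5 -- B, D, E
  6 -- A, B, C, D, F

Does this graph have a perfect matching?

Yes

For example, pair 1-D, 2-F, 3-C, 4-E, 5-B, 6-A.
All 6 left vertices are covered.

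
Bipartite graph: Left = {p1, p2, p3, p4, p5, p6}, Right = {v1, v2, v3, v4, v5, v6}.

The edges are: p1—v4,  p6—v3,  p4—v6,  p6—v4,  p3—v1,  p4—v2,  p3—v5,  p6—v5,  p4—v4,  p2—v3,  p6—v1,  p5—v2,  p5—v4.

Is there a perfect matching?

Yes

For example, pair p1-v4, p2-v3, p3-v5, p4-v6, p5-v2, p6-v1.
Every left vertex is matched, so this is a perfect matching.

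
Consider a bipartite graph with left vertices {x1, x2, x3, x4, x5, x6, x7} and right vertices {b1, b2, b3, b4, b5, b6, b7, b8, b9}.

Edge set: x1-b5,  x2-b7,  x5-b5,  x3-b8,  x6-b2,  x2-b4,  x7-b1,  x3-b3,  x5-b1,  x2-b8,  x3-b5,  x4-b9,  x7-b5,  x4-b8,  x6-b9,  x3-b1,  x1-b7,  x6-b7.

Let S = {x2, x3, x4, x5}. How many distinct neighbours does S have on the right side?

The union of neighbours of {x2, x3, x4, x5} is {b1, b3, b4, b5, b7, b8, b9}, which has 7 elements.
Since |N(S)| = 7 ≥ |S| = 4, Hall's condition holds for this subset.

7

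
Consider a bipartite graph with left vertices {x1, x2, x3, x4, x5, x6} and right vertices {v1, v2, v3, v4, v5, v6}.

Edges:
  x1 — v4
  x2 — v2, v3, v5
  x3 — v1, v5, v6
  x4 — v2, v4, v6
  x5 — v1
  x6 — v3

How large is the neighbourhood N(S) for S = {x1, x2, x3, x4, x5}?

The union of neighbours of {x1, x2, x3, x4, x5} is {v1, v2, v3, v4, v5, v6}, which has 6 elements.
Since |N(S)| = 6 ≥ |S| = 5, Hall's condition holds for this subset.

6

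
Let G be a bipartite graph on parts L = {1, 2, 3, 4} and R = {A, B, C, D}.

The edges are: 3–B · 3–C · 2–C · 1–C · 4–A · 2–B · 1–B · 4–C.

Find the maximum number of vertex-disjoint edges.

3

For example, pair 1-C, 2-B, 4-A.
The set {1, 2, 3} has only 2 neighbours ({B, C}), so by Hall's theorem at most 3 of the 4 left vertices can be matched.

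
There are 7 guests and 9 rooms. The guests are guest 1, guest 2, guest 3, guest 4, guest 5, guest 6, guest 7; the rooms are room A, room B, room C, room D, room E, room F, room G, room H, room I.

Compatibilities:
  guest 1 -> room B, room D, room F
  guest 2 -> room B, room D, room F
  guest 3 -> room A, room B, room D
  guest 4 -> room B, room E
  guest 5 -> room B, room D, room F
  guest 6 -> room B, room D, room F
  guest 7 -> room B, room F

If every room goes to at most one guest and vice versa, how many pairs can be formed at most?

5

A valid assignment of size 5: guest 1–room B, guest 2–room D, guest 3–room A, guest 4–room E, guest 5–room F.
The set {guest 1, guest 2, guest 5, guest 6, guest 7} has only 3 neighbours ({room B, room D, room F}), so by Hall's theorem at most 5 of the 7 guests can be matched.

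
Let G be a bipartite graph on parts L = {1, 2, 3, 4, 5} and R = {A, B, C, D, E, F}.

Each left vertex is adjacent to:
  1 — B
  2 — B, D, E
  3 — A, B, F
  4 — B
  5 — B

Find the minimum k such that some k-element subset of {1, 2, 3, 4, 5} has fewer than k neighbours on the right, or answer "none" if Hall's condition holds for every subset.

2

Take S = {1, 4}. Its neighbourhood is {B}, so |N(S)| = 1 < |S| = 2.
No single vertex violates Hall's condition since each has at least one neighbour, so 2 is the minimum.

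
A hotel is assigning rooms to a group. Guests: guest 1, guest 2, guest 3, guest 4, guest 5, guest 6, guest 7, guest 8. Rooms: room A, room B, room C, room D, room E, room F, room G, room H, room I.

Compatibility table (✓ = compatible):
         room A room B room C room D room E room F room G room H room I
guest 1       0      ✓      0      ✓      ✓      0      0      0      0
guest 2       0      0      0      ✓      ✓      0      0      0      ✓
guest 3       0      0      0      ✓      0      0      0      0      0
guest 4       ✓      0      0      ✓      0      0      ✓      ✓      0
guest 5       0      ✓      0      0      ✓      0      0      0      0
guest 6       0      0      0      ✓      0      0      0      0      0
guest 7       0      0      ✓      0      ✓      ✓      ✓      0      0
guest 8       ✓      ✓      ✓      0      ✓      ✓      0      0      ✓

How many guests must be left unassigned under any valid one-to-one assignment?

1

For example, pair guest 1→room B, guest 2→room I, guest 3→room D, guest 4→room H, guest 5→room E, guest 7→room G, guest 8→room C.
The set {guest 3, guest 6} has only 1 neighbour ({room D}), so by Hall's theorem at most 7 of the 8 guests can be matched.
That matches 7 of the 8, leaving 1 unmatched; no matching can do better.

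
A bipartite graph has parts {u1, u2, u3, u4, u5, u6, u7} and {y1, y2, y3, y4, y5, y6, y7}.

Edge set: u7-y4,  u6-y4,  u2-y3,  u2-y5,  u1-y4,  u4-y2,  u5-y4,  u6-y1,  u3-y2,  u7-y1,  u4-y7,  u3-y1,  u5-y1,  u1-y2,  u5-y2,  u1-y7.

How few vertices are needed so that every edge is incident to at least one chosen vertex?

{u2, y1, y2, y4, y7} is a vertex cover of size 5: every edge has an endpoint in this set.
No smaller cover exists because u1–y4, u2–y3, u3–y2, u4–y7, u5–y1 is a matching of size 5, and a cover must include an endpoint of each of these disjoint edges (König's theorem).

5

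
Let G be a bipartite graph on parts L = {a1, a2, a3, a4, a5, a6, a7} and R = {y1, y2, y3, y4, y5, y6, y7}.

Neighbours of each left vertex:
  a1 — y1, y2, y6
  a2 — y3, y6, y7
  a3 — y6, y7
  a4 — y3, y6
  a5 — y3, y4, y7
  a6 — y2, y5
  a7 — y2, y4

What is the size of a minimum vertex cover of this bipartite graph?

{a1, a2, a3, a4, a5, a6, a7} is a vertex cover of size 7: every edge has an endpoint in this set.
No smaller cover exists because a1–y1, a2–y6, a3–y7, a4–y3, a5–y4, a6–y5, a7–y2 is a matching of size 7, and a cover must include an endpoint of each of these disjoint edges (König's theorem).

7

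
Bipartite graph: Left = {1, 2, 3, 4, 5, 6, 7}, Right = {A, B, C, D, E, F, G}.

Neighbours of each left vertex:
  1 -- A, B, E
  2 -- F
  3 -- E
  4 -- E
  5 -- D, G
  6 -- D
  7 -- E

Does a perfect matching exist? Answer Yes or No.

No

The set {3, 4, 7} has only 1 neighbour ({E}), so by Hall's theorem at most 5 of the 7 left vertices can be matched.
Hence no matching covers every left vertex.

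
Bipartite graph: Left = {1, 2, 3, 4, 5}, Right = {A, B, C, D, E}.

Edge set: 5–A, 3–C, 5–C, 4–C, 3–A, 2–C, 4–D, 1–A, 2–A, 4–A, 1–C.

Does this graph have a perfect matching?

No

The set {1, 2, 3, 5} has only 2 neighbours ({A, C}), so by Hall's theorem at most 3 of the 5 left vertices can be matched.
Hence no matching covers every left vertex.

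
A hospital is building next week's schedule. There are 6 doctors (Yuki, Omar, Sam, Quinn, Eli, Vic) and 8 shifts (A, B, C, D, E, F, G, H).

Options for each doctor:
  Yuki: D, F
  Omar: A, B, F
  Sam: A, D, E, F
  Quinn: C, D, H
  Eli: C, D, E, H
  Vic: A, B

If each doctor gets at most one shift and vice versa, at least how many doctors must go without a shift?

0

One maximum matching: Yuki-D, Omar-F, Sam-E, Quinn-H, Eli-C, Vic-B.
All 6 doctors are matched, so no larger matching exists.
That matches 6 of the 6, leaving 0 unmatched; no matching can do better.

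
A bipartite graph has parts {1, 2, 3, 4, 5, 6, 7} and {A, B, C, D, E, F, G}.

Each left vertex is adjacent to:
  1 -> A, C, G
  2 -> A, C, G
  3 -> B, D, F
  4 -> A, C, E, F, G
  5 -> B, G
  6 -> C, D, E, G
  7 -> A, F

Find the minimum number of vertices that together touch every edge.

7

{1, 2, 3, 4, 5, 6, 7} is a vertex cover of size 7: every edge has an endpoint in this set.
No smaller cover exists because 1–C, 2–A, 3–B, 4–E, 5–G, 6–D, 7–F is a matching of size 7, and a cover must include an endpoint of each of these disjoint edges (König's theorem).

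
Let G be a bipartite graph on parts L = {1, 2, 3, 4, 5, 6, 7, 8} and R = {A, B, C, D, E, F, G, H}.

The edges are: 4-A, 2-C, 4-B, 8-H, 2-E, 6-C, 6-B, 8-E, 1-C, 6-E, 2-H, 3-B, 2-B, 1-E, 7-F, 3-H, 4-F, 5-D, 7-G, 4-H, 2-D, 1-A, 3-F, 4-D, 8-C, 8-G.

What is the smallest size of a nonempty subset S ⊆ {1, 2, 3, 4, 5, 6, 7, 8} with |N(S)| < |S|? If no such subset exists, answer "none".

none

A matching saturating every left vertex exists, for instance 1→C, 2→H, 3→F, 4→A, 5→D, 6→B, 7→G, 8→E.
By Hall's marriage theorem, this means |N(S)| ≥ |S| for every subset S, so no violating subset exists.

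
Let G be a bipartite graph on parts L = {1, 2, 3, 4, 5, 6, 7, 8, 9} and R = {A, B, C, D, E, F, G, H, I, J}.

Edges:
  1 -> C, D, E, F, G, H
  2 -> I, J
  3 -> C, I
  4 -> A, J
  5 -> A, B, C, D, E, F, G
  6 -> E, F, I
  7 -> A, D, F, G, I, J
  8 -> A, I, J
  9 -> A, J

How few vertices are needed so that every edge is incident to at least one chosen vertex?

8

A maximum matching has 8 edges (e.g. 1–H, 2–I, 3–C, 4–A, 5–E, 6–F, 7–G, 8–J).
By König's theorem the minimum vertex cover has the same size. One such cover is {1, 3, 5, 6, 7, A, I, J}.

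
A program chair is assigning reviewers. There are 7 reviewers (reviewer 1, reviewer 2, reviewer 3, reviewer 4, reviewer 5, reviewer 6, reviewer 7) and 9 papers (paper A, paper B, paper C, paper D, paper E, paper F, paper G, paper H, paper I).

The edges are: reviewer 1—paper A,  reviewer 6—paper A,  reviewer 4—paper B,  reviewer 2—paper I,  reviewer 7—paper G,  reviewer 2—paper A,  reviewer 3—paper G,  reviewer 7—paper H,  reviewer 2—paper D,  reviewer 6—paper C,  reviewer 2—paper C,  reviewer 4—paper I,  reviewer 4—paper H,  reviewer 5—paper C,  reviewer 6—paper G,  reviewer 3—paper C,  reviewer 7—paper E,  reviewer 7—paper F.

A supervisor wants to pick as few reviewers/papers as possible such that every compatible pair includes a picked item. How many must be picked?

A maximum matching has 6 edges (e.g. reviewer 1–paper A, reviewer 2–paper D, reviewer 3–paper G, reviewer 4–paper I, reviewer 5–paper C, reviewer 7–paper E).
By König's theorem the minimum vertex cover has the same size. One such cover is {reviewer 2, reviewer 4, reviewer 7, paper A, paper C, paper G}.

6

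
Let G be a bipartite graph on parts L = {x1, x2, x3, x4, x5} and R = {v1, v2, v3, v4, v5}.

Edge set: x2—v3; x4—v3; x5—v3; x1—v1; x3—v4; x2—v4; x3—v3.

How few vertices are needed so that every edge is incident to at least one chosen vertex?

3

{x1, v3, v4} is a vertex cover of size 3: every edge has an endpoint in this set.
No smaller cover exists because x1–v1, x2–v3, x3–v4 is a matching of size 3, and a cover must include an endpoint of each of these disjoint edges (König's theorem).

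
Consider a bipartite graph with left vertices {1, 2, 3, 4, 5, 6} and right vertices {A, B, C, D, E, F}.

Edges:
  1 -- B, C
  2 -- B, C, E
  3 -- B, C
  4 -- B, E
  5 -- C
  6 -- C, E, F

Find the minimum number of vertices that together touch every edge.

{6, B, C, E} is a vertex cover of size 4: every edge has an endpoint in this set.
No smaller cover exists because 1–C, 2–E, 3–B, 6–F is a matching of size 4, and a cover must include an endpoint of each of these disjoint edges (König's theorem).

4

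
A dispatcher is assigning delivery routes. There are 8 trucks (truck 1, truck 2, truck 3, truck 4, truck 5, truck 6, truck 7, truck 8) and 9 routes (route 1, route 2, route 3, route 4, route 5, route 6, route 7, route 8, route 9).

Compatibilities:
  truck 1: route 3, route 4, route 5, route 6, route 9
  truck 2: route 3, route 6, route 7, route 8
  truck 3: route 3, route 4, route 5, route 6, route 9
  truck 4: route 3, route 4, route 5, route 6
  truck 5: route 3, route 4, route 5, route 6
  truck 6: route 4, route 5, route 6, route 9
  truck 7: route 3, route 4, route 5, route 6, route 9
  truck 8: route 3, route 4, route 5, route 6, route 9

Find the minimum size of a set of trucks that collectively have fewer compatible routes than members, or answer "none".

Take S = {truck 1, truck 3, truck 4, truck 5, truck 6, truck 7}. Its neighbourhood is {route 3, route 4, route 5, route 6, route 9}, so |N(S)| = 5 < |S| = 6.
Every subset of size less than 6 has at least as many neighbours as members, so 6 is the minimum.

6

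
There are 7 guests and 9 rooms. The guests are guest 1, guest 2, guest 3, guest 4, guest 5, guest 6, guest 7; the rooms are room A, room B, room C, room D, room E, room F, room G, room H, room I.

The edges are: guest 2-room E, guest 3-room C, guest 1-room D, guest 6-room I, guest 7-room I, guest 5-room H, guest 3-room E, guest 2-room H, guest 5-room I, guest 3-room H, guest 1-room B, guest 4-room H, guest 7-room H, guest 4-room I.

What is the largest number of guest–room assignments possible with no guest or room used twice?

A valid assignment of size 5: guest 1-room B, guest 2-room E, guest 3-room C, guest 4-room H, guest 5-room I.
The set {guest 4, guest 5, guest 6, guest 7} has only 2 neighbours ({room H, room I}), so by Hall's theorem at most 5 of the 7 guests can be matched.

5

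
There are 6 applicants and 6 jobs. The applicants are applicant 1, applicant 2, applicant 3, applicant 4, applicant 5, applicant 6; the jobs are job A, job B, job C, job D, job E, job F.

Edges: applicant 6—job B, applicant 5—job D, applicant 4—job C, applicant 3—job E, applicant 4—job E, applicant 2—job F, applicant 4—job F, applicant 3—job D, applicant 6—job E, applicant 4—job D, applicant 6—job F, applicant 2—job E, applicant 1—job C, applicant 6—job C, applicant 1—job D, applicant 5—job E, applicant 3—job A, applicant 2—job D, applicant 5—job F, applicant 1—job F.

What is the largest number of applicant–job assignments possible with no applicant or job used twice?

For example, pair applicant 1→job C, applicant 2→job E, applicant 3→job A, applicant 4→job D, applicant 5→job F, applicant 6→job B.
This saturates every applicant, so 6 is the maximum.

6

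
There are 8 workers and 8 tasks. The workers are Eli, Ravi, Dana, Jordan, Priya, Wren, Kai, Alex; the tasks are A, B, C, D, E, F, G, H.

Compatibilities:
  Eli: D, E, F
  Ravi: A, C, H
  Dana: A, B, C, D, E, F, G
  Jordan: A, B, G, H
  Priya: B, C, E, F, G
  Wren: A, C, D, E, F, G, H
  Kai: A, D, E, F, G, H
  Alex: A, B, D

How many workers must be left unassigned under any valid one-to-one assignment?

0

A valid assignment of size 8: Eli–D, Ravi–C, Dana–F, Jordan–H, Priya–G, Wren–E, Kai–A, Alex–B.
This saturates every worker, so 8 is the maximum.
That matches 8 of the 8, leaving 0 unmatched; no matching can do better.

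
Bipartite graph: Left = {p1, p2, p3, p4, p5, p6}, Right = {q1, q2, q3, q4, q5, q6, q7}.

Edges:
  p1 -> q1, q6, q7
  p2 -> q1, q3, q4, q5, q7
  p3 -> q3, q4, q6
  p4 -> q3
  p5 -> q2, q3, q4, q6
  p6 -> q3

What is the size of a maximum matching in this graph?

One maximum matching: p1–q1, p2–q7, p3–q4, p4–q3, p5–q6.
The set {p4, p6} has only 1 neighbour ({q3}), so by Hall's theorem at most 5 of the 6 left vertices can be matched.

5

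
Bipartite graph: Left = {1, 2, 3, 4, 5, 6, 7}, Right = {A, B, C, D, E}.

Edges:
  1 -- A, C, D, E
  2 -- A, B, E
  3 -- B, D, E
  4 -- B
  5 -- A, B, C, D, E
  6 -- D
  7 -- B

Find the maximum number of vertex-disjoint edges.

A valid assignment of size 5: 1→C, 2→E, 3→D, 4→B, 5→A.
The set {1, 2, 3, 4, 5, 6, 7} has only 5 neighbours ({A, B, C, D, E}), so by Hall's theorem at most 5 of the 7 left vertices can be matched.

5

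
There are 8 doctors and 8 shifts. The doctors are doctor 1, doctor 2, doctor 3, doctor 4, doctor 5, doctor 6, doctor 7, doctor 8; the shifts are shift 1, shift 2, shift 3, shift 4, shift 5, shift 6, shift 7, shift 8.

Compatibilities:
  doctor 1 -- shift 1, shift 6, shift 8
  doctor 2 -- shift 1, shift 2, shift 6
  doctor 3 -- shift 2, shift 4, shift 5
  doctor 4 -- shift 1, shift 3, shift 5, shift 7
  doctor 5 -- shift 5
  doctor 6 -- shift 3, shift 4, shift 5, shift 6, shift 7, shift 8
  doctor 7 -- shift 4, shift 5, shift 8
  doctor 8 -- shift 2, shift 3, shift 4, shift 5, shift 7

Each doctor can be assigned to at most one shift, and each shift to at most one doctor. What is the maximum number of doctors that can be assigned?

One maximum matching: doctor 1→shift 1, doctor 2→shift 2, doctor 3→shift 4, doctor 4→shift 3, doctor 5→shift 5, doctor 6→shift 6, doctor 7→shift 8, doctor 8→shift 7.
This saturates every doctor, so 8 is the maximum.

8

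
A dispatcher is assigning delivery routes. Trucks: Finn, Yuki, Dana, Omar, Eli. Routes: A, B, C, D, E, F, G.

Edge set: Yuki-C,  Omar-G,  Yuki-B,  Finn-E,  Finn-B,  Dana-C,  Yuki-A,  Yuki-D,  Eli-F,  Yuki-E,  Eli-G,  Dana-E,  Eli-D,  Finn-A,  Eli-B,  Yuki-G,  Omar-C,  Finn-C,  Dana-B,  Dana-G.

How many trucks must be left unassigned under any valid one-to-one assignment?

0

One maximum matching: Finn→C, Yuki→A, Dana→E, Omar→G, Eli→B.
This saturates every truck, so 5 is the maximum.
That matches 5 of the 5, leaving 0 unmatched; no matching can do better.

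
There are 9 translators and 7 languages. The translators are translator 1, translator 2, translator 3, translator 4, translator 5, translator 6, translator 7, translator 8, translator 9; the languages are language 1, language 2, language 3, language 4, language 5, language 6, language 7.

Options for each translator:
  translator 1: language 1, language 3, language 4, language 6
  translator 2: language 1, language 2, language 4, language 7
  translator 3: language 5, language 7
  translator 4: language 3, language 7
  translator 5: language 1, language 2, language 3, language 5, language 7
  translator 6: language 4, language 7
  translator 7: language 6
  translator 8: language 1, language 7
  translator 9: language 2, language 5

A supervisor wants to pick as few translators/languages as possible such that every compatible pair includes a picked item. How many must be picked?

7

{language 1, language 2, language 3, language 4, language 5, language 6, language 7} is a vertex cover of size 7: every edge has an endpoint in this set.
No smaller cover exists because translator 1–language 4, translator 2–language 2, translator 3–language 5, translator 4–language 3, translator 5–language 1, translator 6–language 7, translator 7–language 6 is a matching of size 7, and a cover must include an endpoint of each of these disjoint edges (König's theorem).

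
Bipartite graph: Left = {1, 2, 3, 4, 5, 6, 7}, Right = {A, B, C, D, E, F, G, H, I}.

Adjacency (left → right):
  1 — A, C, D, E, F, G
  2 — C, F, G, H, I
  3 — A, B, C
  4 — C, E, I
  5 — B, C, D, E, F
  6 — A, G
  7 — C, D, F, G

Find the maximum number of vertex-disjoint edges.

For example, pair 1→A, 2→H, 3→B, 4→C, 5→E, 6→G, 7→F.
All 7 left vertices are matched, so no larger matching exists.

7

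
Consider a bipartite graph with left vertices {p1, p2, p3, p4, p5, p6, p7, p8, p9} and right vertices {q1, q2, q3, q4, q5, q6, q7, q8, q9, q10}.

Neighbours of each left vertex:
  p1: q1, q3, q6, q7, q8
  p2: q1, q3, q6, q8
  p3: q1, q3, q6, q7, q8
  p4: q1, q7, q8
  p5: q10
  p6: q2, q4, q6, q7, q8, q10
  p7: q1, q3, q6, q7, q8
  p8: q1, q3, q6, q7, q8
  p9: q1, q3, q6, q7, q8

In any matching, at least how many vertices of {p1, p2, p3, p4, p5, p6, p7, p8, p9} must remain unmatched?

One maximum matching: p1-q3, p2-q8, p3-q1, p4-q7, p5-q10, p6-q4, p7-q6.
The set {p1, p2, p3, p4, p7, p8, p9} has only 5 neighbours ({q1, q3, q6, q7, q8}), so by Hall's theorem at most 7 of the 9 left vertices can be matched.
That matches 7 of the 9, leaving 2 unmatched; no matching can do better.

2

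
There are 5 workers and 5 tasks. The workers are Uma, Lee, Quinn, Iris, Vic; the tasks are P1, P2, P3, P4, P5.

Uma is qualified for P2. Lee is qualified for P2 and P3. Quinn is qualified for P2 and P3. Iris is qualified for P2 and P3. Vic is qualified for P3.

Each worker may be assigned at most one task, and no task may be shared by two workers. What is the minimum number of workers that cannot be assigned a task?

A valid assignment of size 2: Uma-P2, Lee-P3.
The set {Uma, Lee, Quinn, Iris, Vic} has only 2 neighbours ({P2, P3}), so by Hall's theorem at most 2 of the 5 workers can be matched.
That matches 2 of the 5, leaving 3 unmatched; no matching can do better.

3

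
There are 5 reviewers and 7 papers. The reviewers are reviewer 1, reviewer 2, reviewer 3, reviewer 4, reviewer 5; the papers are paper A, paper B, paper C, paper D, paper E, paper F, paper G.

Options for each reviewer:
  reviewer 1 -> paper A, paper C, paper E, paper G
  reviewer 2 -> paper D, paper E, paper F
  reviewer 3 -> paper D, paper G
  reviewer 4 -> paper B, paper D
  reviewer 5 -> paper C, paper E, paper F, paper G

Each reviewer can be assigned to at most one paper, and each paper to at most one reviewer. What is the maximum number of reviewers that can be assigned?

One maximum matching: reviewer 1-paper C, reviewer 2-paper F, reviewer 3-paper G, reviewer 4-paper D, reviewer 5-paper E.
This saturates every reviewer, so 5 is the maximum.

5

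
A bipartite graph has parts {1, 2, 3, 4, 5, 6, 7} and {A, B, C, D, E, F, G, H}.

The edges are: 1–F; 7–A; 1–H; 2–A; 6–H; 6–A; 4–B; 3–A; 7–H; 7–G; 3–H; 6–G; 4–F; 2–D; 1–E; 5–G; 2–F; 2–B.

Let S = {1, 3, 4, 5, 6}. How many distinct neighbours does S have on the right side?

6

The union of neighbours of {1, 3, 4, 5, 6} is {A, B, E, F, G, H}, which has 6 elements.
Since |N(S)| = 6 ≥ |S| = 5, Hall's condition holds for this subset.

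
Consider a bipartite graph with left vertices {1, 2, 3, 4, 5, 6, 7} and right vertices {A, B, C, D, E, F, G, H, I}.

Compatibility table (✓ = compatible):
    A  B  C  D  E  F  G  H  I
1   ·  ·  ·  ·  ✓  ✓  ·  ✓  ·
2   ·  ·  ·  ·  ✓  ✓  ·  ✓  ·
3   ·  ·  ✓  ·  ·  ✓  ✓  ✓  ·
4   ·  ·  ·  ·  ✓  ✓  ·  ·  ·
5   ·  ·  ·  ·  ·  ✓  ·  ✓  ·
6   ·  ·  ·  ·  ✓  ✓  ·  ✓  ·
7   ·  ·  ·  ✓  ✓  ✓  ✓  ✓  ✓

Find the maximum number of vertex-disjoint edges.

5

A valid assignment of size 5: 1–H, 2–F, 3–C, 4–E, 7–G.
The set {1, 2, 4, 5, 6} has only 3 neighbours ({E, F, H}), so by Hall's theorem at most 5 of the 7 left vertices can be matched.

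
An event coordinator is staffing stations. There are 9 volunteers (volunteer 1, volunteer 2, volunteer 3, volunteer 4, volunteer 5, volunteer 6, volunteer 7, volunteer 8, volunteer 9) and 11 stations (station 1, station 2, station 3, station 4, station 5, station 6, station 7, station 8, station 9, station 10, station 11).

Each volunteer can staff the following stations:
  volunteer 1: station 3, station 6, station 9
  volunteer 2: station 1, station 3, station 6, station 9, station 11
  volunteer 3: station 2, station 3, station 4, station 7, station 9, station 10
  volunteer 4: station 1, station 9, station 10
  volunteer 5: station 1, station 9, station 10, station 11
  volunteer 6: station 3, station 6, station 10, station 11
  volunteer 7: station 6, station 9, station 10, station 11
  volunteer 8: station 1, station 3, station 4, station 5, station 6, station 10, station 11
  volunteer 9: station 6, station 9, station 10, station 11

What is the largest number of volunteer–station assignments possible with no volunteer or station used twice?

A valid assignment of size 8: volunteer 1-station 9, volunteer 2-station 6, volunteer 3-station 7, volunteer 4-station 10, volunteer 5-station 1, volunteer 6-station 3, volunteer 7-station 11, volunteer 8-station 5.
The set {volunteer 1, volunteer 2, volunteer 4, volunteer 5, volunteer 6, volunteer 7, volunteer 9} has only 6 neighbours ({station 1, station 10, station 11, station 3, station 6, station 9}), so by Hall's theorem at most 8 of the 9 volunteers can be matched.

8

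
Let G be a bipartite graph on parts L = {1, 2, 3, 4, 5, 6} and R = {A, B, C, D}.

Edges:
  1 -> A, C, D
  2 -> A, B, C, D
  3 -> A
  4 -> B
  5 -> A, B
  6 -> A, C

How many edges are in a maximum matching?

A valid assignment of size 4: 1→D, 2→C, 3→A, 4→B.
The set {1, 2, 3, 4, 5, 6} has only 4 neighbours ({A, B, C, D}), so by Hall's theorem at most 4 of the 6 left vertices can be matched.

4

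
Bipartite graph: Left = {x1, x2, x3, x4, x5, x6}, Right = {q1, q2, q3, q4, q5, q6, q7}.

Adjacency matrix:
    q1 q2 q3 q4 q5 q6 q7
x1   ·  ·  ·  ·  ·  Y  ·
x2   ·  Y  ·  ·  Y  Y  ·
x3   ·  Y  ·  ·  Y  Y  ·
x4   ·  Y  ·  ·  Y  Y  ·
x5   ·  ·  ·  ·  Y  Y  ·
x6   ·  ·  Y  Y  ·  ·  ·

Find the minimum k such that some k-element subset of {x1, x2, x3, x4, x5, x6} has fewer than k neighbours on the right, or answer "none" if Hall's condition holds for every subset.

Take S = {x1, x2, x3, x4}. Its neighbourhood is {q2, q5, q6}, so |N(S)| = 3 < |S| = 4.
Every subset of size less than 4 has at least as many neighbours as members, so 4 is the minimum.

4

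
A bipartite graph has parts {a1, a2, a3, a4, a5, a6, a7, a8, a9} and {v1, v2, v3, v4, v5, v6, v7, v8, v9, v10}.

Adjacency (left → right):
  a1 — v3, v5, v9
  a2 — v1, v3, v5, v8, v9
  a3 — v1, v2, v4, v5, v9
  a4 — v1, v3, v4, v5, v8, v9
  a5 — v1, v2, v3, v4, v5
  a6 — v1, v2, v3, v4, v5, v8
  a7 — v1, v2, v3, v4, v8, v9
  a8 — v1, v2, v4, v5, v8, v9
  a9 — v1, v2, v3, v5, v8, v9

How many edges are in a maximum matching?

7

For example, pair a1-v9, a2-v8, a3-v1, a4-v5, a5-v2, a6-v4, a7-v3.
The set {a1, a2, a3, a4, a5, a6, a7, a8, a9} has only 7 neighbours ({v1, v2, v3, v4, v5, v8, v9}), so by Hall's theorem at most 7 of the 9 left vertices can be matched.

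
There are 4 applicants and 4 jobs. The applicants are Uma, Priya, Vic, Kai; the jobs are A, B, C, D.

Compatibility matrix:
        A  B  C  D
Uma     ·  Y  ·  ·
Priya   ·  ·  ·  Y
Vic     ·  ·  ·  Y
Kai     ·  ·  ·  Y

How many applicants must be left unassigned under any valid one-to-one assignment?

One maximum matching: Uma-B, Priya-D.
The set {Priya, Vic, Kai} has only 1 neighbour ({D}), so by Hall's theorem at most 2 of the 4 applicants can be matched.
That matches 2 of the 4, leaving 2 unmatched; no matching can do better.

2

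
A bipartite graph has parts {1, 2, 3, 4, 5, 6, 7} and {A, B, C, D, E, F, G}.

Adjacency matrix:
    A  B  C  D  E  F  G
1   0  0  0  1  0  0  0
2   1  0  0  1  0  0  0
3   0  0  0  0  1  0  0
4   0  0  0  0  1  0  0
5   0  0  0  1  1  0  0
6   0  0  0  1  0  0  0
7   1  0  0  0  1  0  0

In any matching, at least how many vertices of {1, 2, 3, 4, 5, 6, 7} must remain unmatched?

One maximum matching: 1-D, 2-A, 3-E.
The set {1, 2, 3, 4, 5, 6, 7} has only 3 neighbours ({A, D, E}), so by Hall's theorem at most 3 of the 7 left vertices can be matched.
That matches 3 of the 7, leaving 4 unmatched; no matching can do better.

4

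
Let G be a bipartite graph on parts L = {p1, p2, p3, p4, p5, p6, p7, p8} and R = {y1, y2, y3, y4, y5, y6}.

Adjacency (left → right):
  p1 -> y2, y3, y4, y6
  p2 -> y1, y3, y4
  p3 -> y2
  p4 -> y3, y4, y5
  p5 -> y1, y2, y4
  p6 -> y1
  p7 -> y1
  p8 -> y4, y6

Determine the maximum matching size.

For example, pair p1–y6, p2–y3, p3–y2, p4–y5, p5–y4, p6–y1.
The set {p1, p2, p3, p5, p6, p7, p8} has only 5 neighbours ({y1, y2, y3, y4, y6}), so by Hall's theorem at most 6 of the 8 left vertices can be matched.

6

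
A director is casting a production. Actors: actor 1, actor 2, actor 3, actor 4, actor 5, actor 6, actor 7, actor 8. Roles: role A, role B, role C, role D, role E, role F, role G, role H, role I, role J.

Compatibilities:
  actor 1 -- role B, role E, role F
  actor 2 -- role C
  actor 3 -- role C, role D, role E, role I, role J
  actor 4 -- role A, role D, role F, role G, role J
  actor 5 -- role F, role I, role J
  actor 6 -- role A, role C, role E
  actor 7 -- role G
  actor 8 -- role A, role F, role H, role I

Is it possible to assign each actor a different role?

For example, pair actor 1–role E, actor 2–role C, actor 3–role D, actor 4–role J, actor 5–role F, actor 6–role A, actor 7–role G, actor 8–role I.
Every actor is matched, so this matching saturates all of them.

Yes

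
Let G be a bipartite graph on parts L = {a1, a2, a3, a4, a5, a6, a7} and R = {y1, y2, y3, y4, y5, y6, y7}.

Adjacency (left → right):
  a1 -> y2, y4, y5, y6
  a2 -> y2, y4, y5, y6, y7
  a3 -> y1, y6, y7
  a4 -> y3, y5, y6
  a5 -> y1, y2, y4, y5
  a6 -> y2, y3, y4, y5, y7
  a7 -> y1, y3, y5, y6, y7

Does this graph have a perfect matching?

For example, pair a1–y2, a2–y5, a3–y7, a4–y3, a5–y1, a6–y4, a7–y6.
Every left vertex is matched, so this is a perfect matching.

Yes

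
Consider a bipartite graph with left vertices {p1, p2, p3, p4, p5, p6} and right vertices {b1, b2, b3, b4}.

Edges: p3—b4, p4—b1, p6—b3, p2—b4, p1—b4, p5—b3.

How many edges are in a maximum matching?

3

A valid assignment of size 3: p1–b4, p4–b1, p5–b3.
The set {p1, p2, p3, p5, p6} has only 2 neighbours ({b3, b4}), so by Hall's theorem at most 3 of the 6 left vertices can be matched.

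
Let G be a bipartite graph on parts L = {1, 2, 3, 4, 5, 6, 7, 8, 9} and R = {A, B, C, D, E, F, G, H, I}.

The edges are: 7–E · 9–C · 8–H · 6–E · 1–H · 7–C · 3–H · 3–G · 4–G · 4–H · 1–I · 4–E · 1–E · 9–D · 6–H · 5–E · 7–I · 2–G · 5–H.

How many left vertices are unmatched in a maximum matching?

For example, pair 1-I, 2-G, 3-H, 4-E, 7-C, 9-D.
The set {2, 3, 4, 5, 6, 8} has only 3 neighbours ({E, G, H}), so by Hall's theorem at most 6 of the 9 left vertices can be matched.
That matches 6 of the 9, leaving 3 unmatched; no matching can do better.

3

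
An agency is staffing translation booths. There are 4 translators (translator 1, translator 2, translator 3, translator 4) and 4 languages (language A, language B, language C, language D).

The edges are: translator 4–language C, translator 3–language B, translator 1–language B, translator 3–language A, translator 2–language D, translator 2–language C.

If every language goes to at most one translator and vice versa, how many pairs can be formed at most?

One maximum matching: translator 1→language B, translator 2→language D, translator 3→language A, translator 4→language C.
All 4 translators are matched, so no larger matching exists.

4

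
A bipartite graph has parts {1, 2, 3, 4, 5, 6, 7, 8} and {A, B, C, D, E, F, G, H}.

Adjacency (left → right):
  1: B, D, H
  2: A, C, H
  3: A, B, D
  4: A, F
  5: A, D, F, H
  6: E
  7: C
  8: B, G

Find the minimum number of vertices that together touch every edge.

{1, 2, 3, 4, 5, 6, 7, 8} is a vertex cover of size 8: every edge has an endpoint in this set.
No smaller cover exists because 1–D, 2–H, 3–B, 4–A, 5–F, 6–E, 7–C, 8–G is a matching of size 8, and a cover must include an endpoint of each of these disjoint edges (König's theorem).

8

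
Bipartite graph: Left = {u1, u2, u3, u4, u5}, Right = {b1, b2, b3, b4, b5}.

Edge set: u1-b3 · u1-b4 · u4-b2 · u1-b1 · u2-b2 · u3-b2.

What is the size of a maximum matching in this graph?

2

One maximum matching: u1-b3, u2-b2.
The set {u2, u3, u4, u5} has only 1 neighbour ({b2}), so by Hall's theorem at most 2 of the 5 left vertices can be matched.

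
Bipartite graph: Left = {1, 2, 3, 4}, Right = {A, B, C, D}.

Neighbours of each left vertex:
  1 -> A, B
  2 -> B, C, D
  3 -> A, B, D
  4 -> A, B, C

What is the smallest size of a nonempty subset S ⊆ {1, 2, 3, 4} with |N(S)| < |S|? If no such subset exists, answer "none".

A matching saturating every left vertex exists, for instance 1→A, 2→C, 3→D, 4→B.
By Hall's marriage theorem, this means |N(S)| ≥ |S| for every subset S, so no violating subset exists.

none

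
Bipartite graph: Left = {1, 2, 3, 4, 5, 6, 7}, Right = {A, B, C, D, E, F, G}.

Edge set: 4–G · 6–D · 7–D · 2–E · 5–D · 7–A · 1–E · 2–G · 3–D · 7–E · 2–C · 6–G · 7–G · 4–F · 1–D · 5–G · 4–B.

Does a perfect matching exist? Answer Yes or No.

The set {3, 5, 6} has only 2 neighbours ({D, G}), so by Hall's theorem at most 6 of the 7 left vertices can be matched.
Hence no matching covers every left vertex.

No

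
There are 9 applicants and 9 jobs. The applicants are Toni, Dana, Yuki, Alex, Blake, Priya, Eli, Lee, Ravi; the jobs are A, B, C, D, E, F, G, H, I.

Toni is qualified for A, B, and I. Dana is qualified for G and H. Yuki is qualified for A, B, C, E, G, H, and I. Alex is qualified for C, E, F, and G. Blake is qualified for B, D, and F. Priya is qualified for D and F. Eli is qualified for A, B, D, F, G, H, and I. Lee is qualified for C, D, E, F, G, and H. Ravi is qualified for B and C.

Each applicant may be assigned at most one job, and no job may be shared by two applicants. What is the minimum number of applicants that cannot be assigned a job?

One maximum matching: Toni–I, Dana–H, Yuki–E, Alex–C, Blake–F, Priya–D, Eli–A, Lee–G, Ravi–B.
All 9 applicants are matched, so no larger matching exists.
That matches 9 of the 9, leaving 0 unmatched; no matching can do better.

0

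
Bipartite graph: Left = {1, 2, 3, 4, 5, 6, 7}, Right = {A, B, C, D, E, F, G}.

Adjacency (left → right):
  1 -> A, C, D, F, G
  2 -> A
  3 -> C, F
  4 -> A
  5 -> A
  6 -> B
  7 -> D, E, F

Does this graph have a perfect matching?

The set {2, 4, 5} has only 1 neighbour ({A}), so by Hall's theorem at most 5 of the 7 left vertices can be matched.
Hence no matching covers every left vertex.

No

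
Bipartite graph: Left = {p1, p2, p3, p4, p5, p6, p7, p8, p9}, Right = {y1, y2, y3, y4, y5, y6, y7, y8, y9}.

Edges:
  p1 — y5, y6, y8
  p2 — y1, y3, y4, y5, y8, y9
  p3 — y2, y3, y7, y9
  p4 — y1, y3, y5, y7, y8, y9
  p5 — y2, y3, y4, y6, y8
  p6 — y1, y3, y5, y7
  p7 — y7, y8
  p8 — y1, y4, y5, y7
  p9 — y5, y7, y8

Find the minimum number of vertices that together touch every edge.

The 9 edges p1–y5, p2–y4, p3–y2, p4–y9, p5–y6, p6–y3, p7–y7, p8–y1, p9–y8 form a matching, so any vertex cover needs at least 9 vertices (one per matched edge).
Conversely {p1, p2, p3, p4, p5, p6, p7, p8, p9} meets every edge and has exactly 9 vertices, so 9 is optimal.

9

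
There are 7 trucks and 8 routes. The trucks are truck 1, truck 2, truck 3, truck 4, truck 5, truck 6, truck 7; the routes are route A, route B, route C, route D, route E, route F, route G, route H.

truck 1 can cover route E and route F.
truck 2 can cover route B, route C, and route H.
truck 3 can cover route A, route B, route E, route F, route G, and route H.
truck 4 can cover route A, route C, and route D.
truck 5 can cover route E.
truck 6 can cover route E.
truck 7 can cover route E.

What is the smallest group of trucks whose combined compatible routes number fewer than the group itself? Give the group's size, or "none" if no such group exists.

2

Take S = {truck 5, truck 6}. Its neighbourhood is {route E}, so |N(S)| = 1 < |S| = 2.
No single vertex violates Hall's condition since each has at least one neighbour, so 2 is the minimum.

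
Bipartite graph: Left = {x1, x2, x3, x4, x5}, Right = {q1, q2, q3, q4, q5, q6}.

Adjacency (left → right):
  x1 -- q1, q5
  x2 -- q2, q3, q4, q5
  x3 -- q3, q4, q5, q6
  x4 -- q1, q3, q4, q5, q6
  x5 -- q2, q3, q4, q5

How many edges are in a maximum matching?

One maximum matching: x1-q5, x2-q4, x3-q6, x4-q1, x5-q2.
This saturates every left vertex, so 5 is the maximum.

5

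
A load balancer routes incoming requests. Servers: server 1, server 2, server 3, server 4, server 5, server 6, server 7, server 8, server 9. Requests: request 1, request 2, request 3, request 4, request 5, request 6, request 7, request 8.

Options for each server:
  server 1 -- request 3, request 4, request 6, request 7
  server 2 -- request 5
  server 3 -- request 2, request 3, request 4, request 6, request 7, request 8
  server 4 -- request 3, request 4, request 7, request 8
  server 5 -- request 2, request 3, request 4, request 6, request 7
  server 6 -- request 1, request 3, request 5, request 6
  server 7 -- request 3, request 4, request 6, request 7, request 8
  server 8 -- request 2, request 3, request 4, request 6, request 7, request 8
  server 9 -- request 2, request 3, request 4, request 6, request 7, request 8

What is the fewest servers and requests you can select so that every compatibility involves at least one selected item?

8

The 8 edges server 1–request 4, server 2–request 5, server 3–request 8, server 4–request 3, server 5–request 2, server 6–request 1, server 7–request 6, server 8–request 7 form a matching, so any vertex cover needs at least 8 vertices (one per matched edge).
Conversely {server 2, server 6, request 2, request 3, request 4, request 6, request 7, request 8} meets every edge and has exactly 8 vertices, so 8 is optimal.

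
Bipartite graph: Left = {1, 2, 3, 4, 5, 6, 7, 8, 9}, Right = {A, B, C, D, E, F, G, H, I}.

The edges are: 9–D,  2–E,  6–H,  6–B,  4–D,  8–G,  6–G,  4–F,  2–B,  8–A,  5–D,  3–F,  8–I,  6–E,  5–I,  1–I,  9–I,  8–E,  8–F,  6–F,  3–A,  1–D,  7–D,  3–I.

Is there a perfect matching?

No

The set {1, 5, 7, 9} has only 2 neighbours ({D, I}), so by Hall's theorem at most 7 of the 9 left vertices can be matched.
Hence no matching covers every left vertex.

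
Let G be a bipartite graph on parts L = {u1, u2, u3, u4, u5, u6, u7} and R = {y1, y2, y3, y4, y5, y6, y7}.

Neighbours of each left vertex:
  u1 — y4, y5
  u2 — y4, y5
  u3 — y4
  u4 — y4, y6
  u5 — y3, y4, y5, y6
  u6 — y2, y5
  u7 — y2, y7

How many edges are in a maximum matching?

6

For example, pair u1-y5, u2-y4, u4-y6, u5-y3, u6-y2, u7-y7.
The set {u1, u2, u3} has only 2 neighbours ({y4, y5}), so by Hall's theorem at most 6 of the 7 left vertices can be matched.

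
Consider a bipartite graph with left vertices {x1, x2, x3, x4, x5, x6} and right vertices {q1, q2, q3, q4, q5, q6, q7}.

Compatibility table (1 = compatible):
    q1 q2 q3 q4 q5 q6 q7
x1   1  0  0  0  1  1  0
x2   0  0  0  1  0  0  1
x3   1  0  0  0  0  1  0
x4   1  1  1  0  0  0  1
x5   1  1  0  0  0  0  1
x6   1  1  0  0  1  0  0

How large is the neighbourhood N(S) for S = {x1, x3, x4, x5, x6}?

6

The union of neighbours of {x1, x3, x4, x5, x6} is {q1, q2, q3, q5, q6, q7}, which has 6 elements.
Since |N(S)| = 6 ≥ |S| = 5, Hall's condition holds for this subset.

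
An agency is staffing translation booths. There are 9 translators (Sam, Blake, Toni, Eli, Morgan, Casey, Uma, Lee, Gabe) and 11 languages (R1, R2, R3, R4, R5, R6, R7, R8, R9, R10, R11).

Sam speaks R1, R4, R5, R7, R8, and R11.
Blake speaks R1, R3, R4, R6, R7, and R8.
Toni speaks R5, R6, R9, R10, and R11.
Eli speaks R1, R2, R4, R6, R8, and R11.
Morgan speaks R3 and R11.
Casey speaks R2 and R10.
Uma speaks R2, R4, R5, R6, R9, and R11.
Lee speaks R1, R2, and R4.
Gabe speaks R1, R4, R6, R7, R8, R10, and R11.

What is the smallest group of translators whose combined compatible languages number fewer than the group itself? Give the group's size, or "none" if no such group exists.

A matching saturating every translator exists, for instance Sam→R5, Blake→R3, Toni→R9, Eli→R4, Morgan→R11, Casey→R10, Uma→R2, Lee→R1, Gabe→R6.
By Hall's marriage theorem, this means |N(S)| ≥ |S| for every subset S, so no violating subset exists.

none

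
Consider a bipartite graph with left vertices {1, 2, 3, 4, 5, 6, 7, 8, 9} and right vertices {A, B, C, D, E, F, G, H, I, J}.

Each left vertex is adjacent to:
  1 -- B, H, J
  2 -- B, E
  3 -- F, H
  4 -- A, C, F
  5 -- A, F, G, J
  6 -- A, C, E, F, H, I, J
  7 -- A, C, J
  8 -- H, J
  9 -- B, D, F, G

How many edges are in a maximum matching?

9

For example, pair 1-J, 2-E, 3-F, 4-C, 5-G, 6-I, 7-A, 8-H, 9-B.
This saturates every left vertex, so 9 is the maximum.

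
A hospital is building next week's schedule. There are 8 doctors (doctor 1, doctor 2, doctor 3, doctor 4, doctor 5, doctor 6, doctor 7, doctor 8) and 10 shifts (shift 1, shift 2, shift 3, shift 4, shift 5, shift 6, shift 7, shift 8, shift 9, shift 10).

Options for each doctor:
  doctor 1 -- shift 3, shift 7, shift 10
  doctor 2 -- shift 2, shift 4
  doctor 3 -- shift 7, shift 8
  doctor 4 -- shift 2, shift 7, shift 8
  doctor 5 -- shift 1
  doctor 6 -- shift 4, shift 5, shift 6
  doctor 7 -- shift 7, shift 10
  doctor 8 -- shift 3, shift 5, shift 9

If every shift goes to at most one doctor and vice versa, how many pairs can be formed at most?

One maximum matching: doctor 1–shift 3, doctor 2–shift 4, doctor 3–shift 7, doctor 4–shift 8, doctor 5–shift 1, doctor 6–shift 6, doctor 7–shift 10, doctor 8–shift 5.
All 8 doctors are matched, so no larger matching exists.

8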